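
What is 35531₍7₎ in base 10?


Positional values (base 7):
  1 × 7^0 = 1 × 1 = 1
  3 × 7^1 = 3 × 7 = 21
  5 × 7^2 = 5 × 49 = 245
  5 × 7^3 = 5 × 343 = 1715
  3 × 7^4 = 3 × 2401 = 7203
Sum = 1 + 21 + 245 + 1715 + 7203
= 9185


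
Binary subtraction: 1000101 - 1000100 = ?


Align and subtract column by column (LSB to MSB, borrowing when needed):
  1000101
- 1000100
  -------
  col 0: (1 - 0 borrow-in) - 0 → 1 - 0 = 1, borrow out 0
  col 1: (0 - 0 borrow-in) - 0 → 0 - 0 = 0, borrow out 0
  col 2: (1 - 0 borrow-in) - 1 → 1 - 1 = 0, borrow out 0
  col 3: (0 - 0 borrow-in) - 0 → 0 - 0 = 0, borrow out 0
  col 4: (0 - 0 borrow-in) - 0 → 0 - 0 = 0, borrow out 0
  col 5: (0 - 0 borrow-in) - 0 → 0 - 0 = 0, borrow out 0
  col 6: (1 - 0 borrow-in) - 1 → 1 - 1 = 0, borrow out 0
Reading bits MSB→LSB: 0000001
Strip leading zeros: 1
= 1


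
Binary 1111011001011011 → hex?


Group into 4-bit nibbles: 1111011001011011
  1111 = F
  0110 = 6
  0101 = 5
  1011 = B
= 0xF65B


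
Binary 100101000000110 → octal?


Group into 3-bit groups: 100101000000110
  100 = 4
  101 = 5
  000 = 0
  000 = 0
  110 = 6
= 0o45006


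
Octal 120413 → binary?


Each octal digit → 3 binary bits:
  1 = 001
  2 = 010
  0 = 000
  4 = 100
  1 = 001
  3 = 011
Concatenate: 001 010 000 100 001 011
= 001010000100001011


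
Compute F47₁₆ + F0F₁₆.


Align and add column by column (LSB to MSB, each column mod 16 with carry):
  0F47
+ 0F0F
  ----
  col 0: 7(7) + F(15) + 0 (carry in) = 22 → 6(6), carry out 1
  col 1: 4(4) + 0(0) + 1 (carry in) = 5 → 5(5), carry out 0
  col 2: F(15) + F(15) + 0 (carry in) = 30 → E(14), carry out 1
  col 3: 0(0) + 0(0) + 1 (carry in) = 1 → 1(1), carry out 0
Reading digits MSB→LSB: 1E56
Strip leading zeros: 1E56
= 0x1E56


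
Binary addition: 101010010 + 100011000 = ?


Align and add column by column (LSB to MSB, carry propagating):
  0101010010
+ 0100011000
  ----------
  col 0: 0 + 0 + 0 (carry in) = 0 → bit 0, carry out 0
  col 1: 1 + 0 + 0 (carry in) = 1 → bit 1, carry out 0
  col 2: 0 + 0 + 0 (carry in) = 0 → bit 0, carry out 0
  col 3: 0 + 1 + 0 (carry in) = 1 → bit 1, carry out 0
  col 4: 1 + 1 + 0 (carry in) = 2 → bit 0, carry out 1
  col 5: 0 + 0 + 1 (carry in) = 1 → bit 1, carry out 0
  col 6: 1 + 0 + 0 (carry in) = 1 → bit 1, carry out 0
  col 7: 0 + 0 + 0 (carry in) = 0 → bit 0, carry out 0
  col 8: 1 + 1 + 0 (carry in) = 2 → bit 0, carry out 1
  col 9: 0 + 0 + 1 (carry in) = 1 → bit 1, carry out 0
Reading bits MSB→LSB: 1001101010
Strip leading zeros: 1001101010
= 1001101010


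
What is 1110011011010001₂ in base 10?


Positional values:
Bit 0: 1 × 2^0 = 1
Bit 4: 1 × 2^4 = 16
Bit 6: 1 × 2^6 = 64
Bit 7: 1 × 2^7 = 128
Bit 9: 1 × 2^9 = 512
Bit 10: 1 × 2^10 = 1024
Bit 13: 1 × 2^13 = 8192
Bit 14: 1 × 2^14 = 16384
Bit 15: 1 × 2^15 = 32768
Sum = 1 + 16 + 64 + 128 + 512 + 1024 + 8192 + 16384 + 32768
= 59089


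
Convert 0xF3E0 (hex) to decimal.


Positional values:
Position 0: 0 × 16^0 = 0 × 1 = 0
Position 1: E × 16^1 = 14 × 16 = 224
Position 2: 3 × 16^2 = 3 × 256 = 768
Position 3: F × 16^3 = 15 × 4096 = 61440
Sum = 0 + 224 + 768 + 61440
= 62432


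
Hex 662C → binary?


Each hex digit → 4 binary bits:
  6 = 0110
  6 = 0110
  2 = 0010
  C = 1100
Concatenate: 0110 0110 0010 1100
= 0110011000101100


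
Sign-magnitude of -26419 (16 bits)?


Sign bit: 1 (negative)
Magnitude: 26419 = 110011100110011
= 1110011100110011


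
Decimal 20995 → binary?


Divide by 2 repeatedly:
20995 ÷ 2 = 10497 remainder 1
10497 ÷ 2 = 5248 remainder 1
5248 ÷ 2 = 2624 remainder 0
2624 ÷ 2 = 1312 remainder 0
1312 ÷ 2 = 656 remainder 0
656 ÷ 2 = 328 remainder 0
328 ÷ 2 = 164 remainder 0
164 ÷ 2 = 82 remainder 0
82 ÷ 2 = 41 remainder 0
41 ÷ 2 = 20 remainder 1
20 ÷ 2 = 10 remainder 0
10 ÷ 2 = 5 remainder 0
5 ÷ 2 = 2 remainder 1
2 ÷ 2 = 1 remainder 0
1 ÷ 2 = 0 remainder 1
Reading remainders bottom-up:
= 101001000000011


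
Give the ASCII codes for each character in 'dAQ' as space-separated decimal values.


String: 'dAQ'  (3 characters)
Per-character ASCII lookup:
  'd': lowercase starts at 97: 'd' = 97 + 3 = 100
  'A': uppercase starts at 65: 'A' = 65 + 0 = 65
  'Q': uppercase starts at 65: 'Q' = 65 + 16 = 81
= 100 65 81


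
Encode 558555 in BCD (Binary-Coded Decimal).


Each digit → 4-bit binary:
  5 → 0101
  5 → 0101
  8 → 1000
  5 → 0101
  5 → 0101
  5 → 0101
= 0101 0101 1000 0101 0101 0101


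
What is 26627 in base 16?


Divide by 16 repeatedly:
26627 ÷ 16 = 1664 remainder 3 (3)
1664 ÷ 16 = 104 remainder 0 (0)
104 ÷ 16 = 6 remainder 8 (8)
6 ÷ 16 = 0 remainder 6 (6)
Reading remainders bottom-up:
= 0x6803


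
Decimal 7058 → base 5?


Divide by 5 repeatedly:
7058 ÷ 5 = 1411 remainder 3
1411 ÷ 5 = 282 remainder 1
282 ÷ 5 = 56 remainder 2
56 ÷ 5 = 11 remainder 1
11 ÷ 5 = 2 remainder 1
2 ÷ 5 = 0 remainder 2
Reading remainders bottom-up:
= 211213


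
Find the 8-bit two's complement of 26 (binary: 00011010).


Original: 00011010
Step 1 - Invert all bits: 11100101
Step 2 - Add 1: 11100101 + 1
= 11100110 (represents -26)


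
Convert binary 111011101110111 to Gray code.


Binary: 111011101110111
Gray code: G = B XOR (B >> 1)
B >> 1 = 011101110111011
111011101110111 XOR 011101110111011:
  1 XOR 0 = 1
  1 XOR 1 = 0
  1 XOR 1 = 0
  0 XOR 1 = 1
  1 XOR 0 = 1
  1 XOR 1 = 0
  1 XOR 1 = 0
  0 XOR 1 = 1
  1 XOR 0 = 1
  1 XOR 1 = 0
  1 XOR 1 = 0
  0 XOR 1 = 1
  1 XOR 0 = 1
  1 XOR 1 = 0
  1 XOR 1 = 0
= 100110011001100


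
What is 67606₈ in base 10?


Positional values:
Position 0: 6 × 8^0 = 6
Position 1: 0 × 8^1 = 0
Position 2: 6 × 8^2 = 384
Position 3: 7 × 8^3 = 3584
Position 4: 6 × 8^4 = 24576
Sum = 6 + 0 + 384 + 3584 + 24576
= 28550


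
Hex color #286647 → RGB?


Hex: #286647
R = 28₁₆ = 40
G = 66₁₆ = 102
B = 47₁₆ = 71
= RGB(40, 102, 71)


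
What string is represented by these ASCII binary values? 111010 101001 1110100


Codes (binary): 111010 101001 1110100
Per-code ASCII lookup:
  111010 = 58  (special character) → ':'
  101001 = 41  (special character) → ')'
  1110100 = 116  (range 97-122: lowercase, 116 - 97 = 19) → 't'
= ':)t'


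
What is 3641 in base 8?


Divide by 8 repeatedly:
3641 ÷ 8 = 455 remainder 1
455 ÷ 8 = 56 remainder 7
56 ÷ 8 = 7 remainder 0
7 ÷ 8 = 0 remainder 7
Reading remainders bottom-up:
= 0o7071


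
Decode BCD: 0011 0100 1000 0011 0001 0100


Each 4-bit group → digit:
  0011 → 3
  0100 → 4
  1000 → 8
  0011 → 3
  0001 → 1
  0100 → 4
= 348314


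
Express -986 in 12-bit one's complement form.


Original: 001111011010
Invert all bits:
  bit 0: 0 → 1
  bit 1: 0 → 1
  bit 2: 1 → 0
  bit 3: 1 → 0
  bit 4: 1 → 0
  bit 5: 1 → 0
  bit 6: 0 → 1
  bit 7: 1 → 0
  bit 8: 1 → 0
  bit 9: 0 → 1
  bit 10: 1 → 0
  bit 11: 0 → 1
= 110000100101


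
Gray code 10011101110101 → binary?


Gray code: 10011101110101
MSB stays the same: 1
Each subsequent bit = prev_binary XOR current_gray:
  B[1] = 1 XOR 0 = 1
  B[2] = 1 XOR 0 = 1
  B[3] = 1 XOR 1 = 0
  B[4] = 0 XOR 1 = 1
  B[5] = 1 XOR 1 = 0
  B[6] = 0 XOR 0 = 0
  B[7] = 0 XOR 1 = 1
  B[8] = 1 XOR 1 = 0
  B[9] = 0 XOR 1 = 1
  B[10] = 1 XOR 0 = 1
  B[11] = 1 XOR 1 = 0
  B[12] = 0 XOR 0 = 0
  B[13] = 0 XOR 1 = 1
= 11101001011001 (14937 decimal)


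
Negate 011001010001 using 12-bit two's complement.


Original: 011001010001
Step 1 - Invert all bits: 100110101110
Step 2 - Add 1: 100110101110 + 1
= 100110101111 (represents -1617)


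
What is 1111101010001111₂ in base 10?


Positional values:
Bit 0: 1 × 2^0 = 1
Bit 1: 1 × 2^1 = 2
Bit 2: 1 × 2^2 = 4
Bit 3: 1 × 2^3 = 8
Bit 7: 1 × 2^7 = 128
Bit 9: 1 × 2^9 = 512
Bit 11: 1 × 2^11 = 2048
Bit 12: 1 × 2^12 = 4096
Bit 13: 1 × 2^13 = 8192
Bit 14: 1 × 2^14 = 16384
Bit 15: 1 × 2^15 = 32768
Sum = 1 + 2 + 4 + 8 + 128 + 512 + 2048 + 4096 + 8192 + 16384 + 32768
= 64143


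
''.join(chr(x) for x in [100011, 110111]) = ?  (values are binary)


Codes (binary): 100011 110111
Per-code ASCII lookup:
  100011 = 35  (special character) → '#'
  110111 = 55  (range 48-57: digits, 55 - 48 = 7) → '7'
= '#7'


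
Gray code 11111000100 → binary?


Gray code: 11111000100
MSB stays the same: 1
Each subsequent bit = prev_binary XOR current_gray:
  B[1] = 1 XOR 1 = 0
  B[2] = 0 XOR 1 = 1
  B[3] = 1 XOR 1 = 0
  B[4] = 0 XOR 1 = 1
  B[5] = 1 XOR 0 = 1
  B[6] = 1 XOR 0 = 1
  B[7] = 1 XOR 0 = 1
  B[8] = 1 XOR 1 = 0
  B[9] = 0 XOR 0 = 0
  B[10] = 0 XOR 0 = 0
= 10101111000 (1400 decimal)


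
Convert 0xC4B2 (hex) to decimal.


Positional values:
Position 0: 2 × 16^0 = 2 × 1 = 2
Position 1: B × 16^1 = 11 × 16 = 176
Position 2: 4 × 16^2 = 4 × 256 = 1024
Position 3: C × 16^3 = 12 × 4096 = 49152
Sum = 2 + 176 + 1024 + 49152
= 50354


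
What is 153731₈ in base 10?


Positional values:
Position 0: 1 × 8^0 = 1
Position 1: 3 × 8^1 = 24
Position 2: 7 × 8^2 = 448
Position 3: 3 × 8^3 = 1536
Position 4: 5 × 8^4 = 20480
Position 5: 1 × 8^5 = 32768
Sum = 1 + 24 + 448 + 1536 + 20480 + 32768
= 55257


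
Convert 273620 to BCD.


Each digit → 4-bit binary:
  2 → 0010
  7 → 0111
  3 → 0011
  6 → 0110
  2 → 0010
  0 → 0000
= 0010 0111 0011 0110 0010 0000


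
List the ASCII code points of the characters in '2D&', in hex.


String: '2D&'  (3 characters)
Per-character ASCII lookup:
  '2': digits start at 48: '2' = 48 + 2 = 50 → 0x32
  'D': uppercase starts at 65: 'D' = 65 + 3 = 68 → 0x44
  '&': special character: '&' = 38 → 0x26
= 0x32 0x44 0x26


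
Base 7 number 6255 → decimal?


Positional values (base 7):
  5 × 7^0 = 5 × 1 = 5
  5 × 7^1 = 5 × 7 = 35
  2 × 7^2 = 2 × 49 = 98
  6 × 7^3 = 6 × 343 = 2058
Sum = 5 + 35 + 98 + 2058
= 2196


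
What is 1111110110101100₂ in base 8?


Group into 3-bit groups: 001111110110101100
  001 = 1
  111 = 7
  110 = 6
  110 = 6
  101 = 5
  100 = 4
= 0o176654


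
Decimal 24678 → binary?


Divide by 2 repeatedly:
24678 ÷ 2 = 12339 remainder 0
12339 ÷ 2 = 6169 remainder 1
6169 ÷ 2 = 3084 remainder 1
3084 ÷ 2 = 1542 remainder 0
1542 ÷ 2 = 771 remainder 0
771 ÷ 2 = 385 remainder 1
385 ÷ 2 = 192 remainder 1
192 ÷ 2 = 96 remainder 0
96 ÷ 2 = 48 remainder 0
48 ÷ 2 = 24 remainder 0
24 ÷ 2 = 12 remainder 0
12 ÷ 2 = 6 remainder 0
6 ÷ 2 = 3 remainder 0
3 ÷ 2 = 1 remainder 1
1 ÷ 2 = 0 remainder 1
Reading remainders bottom-up:
= 110000001100110


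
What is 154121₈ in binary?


Each octal digit → 3 binary bits:
  1 = 001
  5 = 101
  4 = 100
  1 = 001
  2 = 010
  1 = 001
Concatenate: 001 101 100 001 010 001
= 001101100001010001


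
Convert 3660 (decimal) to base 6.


Divide by 6 repeatedly:
3660 ÷ 6 = 610 remainder 0
610 ÷ 6 = 101 remainder 4
101 ÷ 6 = 16 remainder 5
16 ÷ 6 = 2 remainder 4
2 ÷ 6 = 0 remainder 2
Reading remainders bottom-up:
= 24540


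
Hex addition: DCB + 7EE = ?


Align and add column by column (LSB to MSB, each column mod 16 with carry):
  0DCB
+ 07EE
  ----
  col 0: B(11) + E(14) + 0 (carry in) = 25 → 9(9), carry out 1
  col 1: C(12) + E(14) + 1 (carry in) = 27 → B(11), carry out 1
  col 2: D(13) + 7(7) + 1 (carry in) = 21 → 5(5), carry out 1
  col 3: 0(0) + 0(0) + 1 (carry in) = 1 → 1(1), carry out 0
Reading digits MSB→LSB: 15B9
Strip leading zeros: 15B9
= 0x15B9


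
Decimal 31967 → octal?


Divide by 8 repeatedly:
31967 ÷ 8 = 3995 remainder 7
3995 ÷ 8 = 499 remainder 3
499 ÷ 8 = 62 remainder 3
62 ÷ 8 = 7 remainder 6
7 ÷ 8 = 0 remainder 7
Reading remainders bottom-up:
= 0o76337


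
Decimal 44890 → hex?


Divide by 16 repeatedly:
44890 ÷ 16 = 2805 remainder 10 (A)
2805 ÷ 16 = 175 remainder 5 (5)
175 ÷ 16 = 10 remainder 15 (F)
10 ÷ 16 = 0 remainder 10 (A)
Reading remainders bottom-up:
= 0xAF5A


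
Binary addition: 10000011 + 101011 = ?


Align and add column by column (LSB to MSB, carry propagating):
  010000011
+ 000101011
  ---------
  col 0: 1 + 1 + 0 (carry in) = 2 → bit 0, carry out 1
  col 1: 1 + 1 + 1 (carry in) = 3 → bit 1, carry out 1
  col 2: 0 + 0 + 1 (carry in) = 1 → bit 1, carry out 0
  col 3: 0 + 1 + 0 (carry in) = 1 → bit 1, carry out 0
  col 4: 0 + 0 + 0 (carry in) = 0 → bit 0, carry out 0
  col 5: 0 + 1 + 0 (carry in) = 1 → bit 1, carry out 0
  col 6: 0 + 0 + 0 (carry in) = 0 → bit 0, carry out 0
  col 7: 1 + 0 + 0 (carry in) = 1 → bit 1, carry out 0
  col 8: 0 + 0 + 0 (carry in) = 0 → bit 0, carry out 0
Reading bits MSB→LSB: 010101110
Strip leading zeros: 10101110
= 10101110


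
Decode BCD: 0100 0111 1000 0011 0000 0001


Each 4-bit group → digit:
  0100 → 4
  0111 → 7
  1000 → 8
  0011 → 3
  0000 → 0
  0001 → 1
= 478301


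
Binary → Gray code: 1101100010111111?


Binary: 1101100010111111
Gray code: G = B XOR (B >> 1)
B >> 1 = 0110110001011111
1101100010111111 XOR 0110110001011111:
  1 XOR 0 = 1
  1 XOR 1 = 0
  0 XOR 1 = 1
  1 XOR 0 = 1
  1 XOR 1 = 0
  0 XOR 1 = 1
  0 XOR 0 = 0
  0 XOR 0 = 0
  1 XOR 0 = 1
  0 XOR 1 = 1
  1 XOR 0 = 1
  1 XOR 1 = 0
  1 XOR 1 = 0
  1 XOR 1 = 0
  1 XOR 1 = 0
  1 XOR 1 = 0
= 1011010011100000


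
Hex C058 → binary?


Each hex digit → 4 binary bits:
  C = 1100
  0 = 0000
  5 = 0101
  8 = 1000
Concatenate: 1100 0000 0101 1000
= 1100000001011000


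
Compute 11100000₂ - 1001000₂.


Align and subtract column by column (LSB to MSB, borrowing when needed):
  11100000
- 01001000
  --------
  col 0: (0 - 0 borrow-in) - 0 → 0 - 0 = 0, borrow out 0
  col 1: (0 - 0 borrow-in) - 0 → 0 - 0 = 0, borrow out 0
  col 2: (0 - 0 borrow-in) - 0 → 0 - 0 = 0, borrow out 0
  col 3: (0 - 0 borrow-in) - 1 → borrow from next column: (0+2) - 1 = 1, borrow out 1
  col 4: (0 - 1 borrow-in) - 0 → borrow from next column: (-1+2) - 0 = 1, borrow out 1
  col 5: (1 - 1 borrow-in) - 0 → 0 - 0 = 0, borrow out 0
  col 6: (1 - 0 borrow-in) - 1 → 1 - 1 = 0, borrow out 0
  col 7: (1 - 0 borrow-in) - 0 → 1 - 0 = 1, borrow out 0
Reading bits MSB→LSB: 10011000
Strip leading zeros: 10011000
= 10011000


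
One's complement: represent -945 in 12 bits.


Original: 001110110001
Invert all bits:
  bit 0: 0 → 1
  bit 1: 0 → 1
  bit 2: 1 → 0
  bit 3: 1 → 0
  bit 4: 1 → 0
  bit 5: 0 → 1
  bit 6: 1 → 0
  bit 7: 1 → 0
  bit 8: 0 → 1
  bit 9: 0 → 1
  bit 10: 0 → 1
  bit 11: 1 → 0
= 110001001110


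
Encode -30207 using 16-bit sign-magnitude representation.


Sign bit: 1 (negative)
Magnitude: 30207 = 111010111111111
= 1111010111111111


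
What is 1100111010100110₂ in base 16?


Group into 4-bit nibbles: 1100111010100110
  1100 = C
  1110 = E
  1010 = A
  0110 = 6
= 0xCEA6


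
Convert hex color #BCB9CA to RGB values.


Hex: #BCB9CA
R = BC₁₆ = 188
G = B9₁₆ = 185
B = CA₁₆ = 202
= RGB(188, 185, 202)


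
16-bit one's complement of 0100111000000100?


Original: 0100111000000100
Invert all bits:
  bit 0: 0 → 1
  bit 1: 1 → 0
  bit 2: 0 → 1
  bit 3: 0 → 1
  bit 4: 1 → 0
  bit 5: 1 → 0
  bit 6: 1 → 0
  bit 7: 0 → 1
  bit 8: 0 → 1
  bit 9: 0 → 1
  bit 10: 0 → 1
  bit 11: 0 → 1
  bit 12: 0 → 1
  bit 13: 1 → 0
  bit 14: 0 → 1
  bit 15: 0 → 1
= 1011000111111011


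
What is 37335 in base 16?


Divide by 16 repeatedly:
37335 ÷ 16 = 2333 remainder 7 (7)
2333 ÷ 16 = 145 remainder 13 (D)
145 ÷ 16 = 9 remainder 1 (1)
9 ÷ 16 = 0 remainder 9 (9)
Reading remainders bottom-up:
= 0x91D7


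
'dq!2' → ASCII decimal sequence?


String: 'dq!2'  (4 characters)
Per-character ASCII lookup:
  'd': lowercase starts at 97: 'd' = 97 + 3 = 100
  'q': lowercase starts at 97: 'q' = 97 + 16 = 113
  '!': special character: '!' = 33
  '2': digits start at 48: '2' = 48 + 2 = 50
= 100 113 33 50


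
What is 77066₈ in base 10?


Positional values:
Position 0: 6 × 8^0 = 6
Position 1: 6 × 8^1 = 48
Position 2: 0 × 8^2 = 0
Position 3: 7 × 8^3 = 3584
Position 4: 7 × 8^4 = 28672
Sum = 6 + 48 + 0 + 3584 + 28672
= 32310


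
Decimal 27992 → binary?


Divide by 2 repeatedly:
27992 ÷ 2 = 13996 remainder 0
13996 ÷ 2 = 6998 remainder 0
6998 ÷ 2 = 3499 remainder 0
3499 ÷ 2 = 1749 remainder 1
1749 ÷ 2 = 874 remainder 1
874 ÷ 2 = 437 remainder 0
437 ÷ 2 = 218 remainder 1
218 ÷ 2 = 109 remainder 0
109 ÷ 2 = 54 remainder 1
54 ÷ 2 = 27 remainder 0
27 ÷ 2 = 13 remainder 1
13 ÷ 2 = 6 remainder 1
6 ÷ 2 = 3 remainder 0
3 ÷ 2 = 1 remainder 1
1 ÷ 2 = 0 remainder 1
Reading remainders bottom-up:
= 110110101011000


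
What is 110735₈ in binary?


Each octal digit → 3 binary bits:
  1 = 001
  1 = 001
  0 = 000
  7 = 111
  3 = 011
  5 = 101
Concatenate: 001 001 000 111 011 101
= 001001000111011101


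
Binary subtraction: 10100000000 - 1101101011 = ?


Align and subtract column by column (LSB to MSB, borrowing when needed):
  10100000000
- 01101101011
  -----------
  col 0: (0 - 0 borrow-in) - 1 → borrow from next column: (0+2) - 1 = 1, borrow out 1
  col 1: (0 - 1 borrow-in) - 1 → borrow from next column: (-1+2) - 1 = 0, borrow out 1
  col 2: (0 - 1 borrow-in) - 0 → borrow from next column: (-1+2) - 0 = 1, borrow out 1
  col 3: (0 - 1 borrow-in) - 1 → borrow from next column: (-1+2) - 1 = 0, borrow out 1
  col 4: (0 - 1 borrow-in) - 0 → borrow from next column: (-1+2) - 0 = 1, borrow out 1
  col 5: (0 - 1 borrow-in) - 1 → borrow from next column: (-1+2) - 1 = 0, borrow out 1
  col 6: (0 - 1 borrow-in) - 1 → borrow from next column: (-1+2) - 1 = 0, borrow out 1
  col 7: (0 - 1 borrow-in) - 0 → borrow from next column: (-1+2) - 0 = 1, borrow out 1
  col 8: (1 - 1 borrow-in) - 1 → borrow from next column: (0+2) - 1 = 1, borrow out 1
  col 9: (0 - 1 borrow-in) - 1 → borrow from next column: (-1+2) - 1 = 0, borrow out 1
  col 10: (1 - 1 borrow-in) - 0 → 0 - 0 = 0, borrow out 0
Reading bits MSB→LSB: 00110010101
Strip leading zeros: 110010101
= 110010101


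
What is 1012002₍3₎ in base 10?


Positional values (base 3):
  2 × 3^0 = 2 × 1 = 2
  0 × 3^1 = 0 × 3 = 0
  0 × 3^2 = 0 × 9 = 0
  2 × 3^3 = 2 × 27 = 54
  1 × 3^4 = 1 × 81 = 81
  0 × 3^5 = 0 × 243 = 0
  1 × 3^6 = 1 × 729 = 729
Sum = 2 + 0 + 0 + 54 + 81 + 0 + 729
= 866


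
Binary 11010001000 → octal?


Group into 3-bit groups: 011010001000
  011 = 3
  010 = 2
  001 = 1
  000 = 0
= 0o3210


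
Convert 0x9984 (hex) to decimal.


Positional values:
Position 0: 4 × 16^0 = 4 × 1 = 4
Position 1: 8 × 16^1 = 8 × 16 = 128
Position 2: 9 × 16^2 = 9 × 256 = 2304
Position 3: 9 × 16^3 = 9 × 4096 = 36864
Sum = 4 + 128 + 2304 + 36864
= 39300


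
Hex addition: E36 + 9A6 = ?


Align and add column by column (LSB to MSB, each column mod 16 with carry):
  0E36
+ 09A6
  ----
  col 0: 6(6) + 6(6) + 0 (carry in) = 12 → C(12), carry out 0
  col 1: 3(3) + A(10) + 0 (carry in) = 13 → D(13), carry out 0
  col 2: E(14) + 9(9) + 0 (carry in) = 23 → 7(7), carry out 1
  col 3: 0(0) + 0(0) + 1 (carry in) = 1 → 1(1), carry out 0
Reading digits MSB→LSB: 17DC
Strip leading zeros: 17DC
= 0x17DC


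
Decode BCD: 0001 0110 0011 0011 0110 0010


Each 4-bit group → digit:
  0001 → 1
  0110 → 6
  0011 → 3
  0011 → 3
  0110 → 6
  0010 → 2
= 163362


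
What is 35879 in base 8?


Divide by 8 repeatedly:
35879 ÷ 8 = 4484 remainder 7
4484 ÷ 8 = 560 remainder 4
560 ÷ 8 = 70 remainder 0
70 ÷ 8 = 8 remainder 6
8 ÷ 8 = 1 remainder 0
1 ÷ 8 = 0 remainder 1
Reading remainders bottom-up:
= 0o106047


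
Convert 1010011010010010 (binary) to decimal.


Positional values:
Bit 1: 1 × 2^1 = 2
Bit 4: 1 × 2^4 = 16
Bit 7: 1 × 2^7 = 128
Bit 9: 1 × 2^9 = 512
Bit 10: 1 × 2^10 = 1024
Bit 13: 1 × 2^13 = 8192
Bit 15: 1 × 2^15 = 32768
Sum = 2 + 16 + 128 + 512 + 1024 + 8192 + 32768
= 42642


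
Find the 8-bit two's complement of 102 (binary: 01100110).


Original: 01100110
Step 1 - Invert all bits: 10011001
Step 2 - Add 1: 10011001 + 1
= 10011010 (represents -102)


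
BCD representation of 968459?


Each digit → 4-bit binary:
  9 → 1001
  6 → 0110
  8 → 1000
  4 → 0100
  5 → 0101
  9 → 1001
= 1001 0110 1000 0100 0101 1001


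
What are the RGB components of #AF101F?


Hex: #AF101F
R = AF₁₆ = 175
G = 10₁₆ = 16
B = 1F₁₆ = 31
= RGB(175, 16, 31)


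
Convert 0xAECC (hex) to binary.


Each hex digit → 4 binary bits:
  A = 1010
  E = 1110
  C = 1100
  C = 1100
Concatenate: 1010 1110 1100 1100
= 1010111011001100


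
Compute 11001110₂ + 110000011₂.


Align and add column by column (LSB to MSB, carry propagating):
  0011001110
+ 0110000011
  ----------
  col 0: 0 + 1 + 0 (carry in) = 1 → bit 1, carry out 0
  col 1: 1 + 1 + 0 (carry in) = 2 → bit 0, carry out 1
  col 2: 1 + 0 + 1 (carry in) = 2 → bit 0, carry out 1
  col 3: 1 + 0 + 1 (carry in) = 2 → bit 0, carry out 1
  col 4: 0 + 0 + 1 (carry in) = 1 → bit 1, carry out 0
  col 5: 0 + 0 + 0 (carry in) = 0 → bit 0, carry out 0
  col 6: 1 + 0 + 0 (carry in) = 1 → bit 1, carry out 0
  col 7: 1 + 1 + 0 (carry in) = 2 → bit 0, carry out 1
  col 8: 0 + 1 + 1 (carry in) = 2 → bit 0, carry out 1
  col 9: 0 + 0 + 1 (carry in) = 1 → bit 1, carry out 0
Reading bits MSB→LSB: 1001010001
Strip leading zeros: 1001010001
= 1001010001


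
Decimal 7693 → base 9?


Divide by 9 repeatedly:
7693 ÷ 9 = 854 remainder 7
854 ÷ 9 = 94 remainder 8
94 ÷ 9 = 10 remainder 4
10 ÷ 9 = 1 remainder 1
1 ÷ 9 = 0 remainder 1
Reading remainders bottom-up:
= 11487


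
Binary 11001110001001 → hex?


Group into 4-bit nibbles: 0011001110001001
  0011 = 3
  0011 = 3
  1000 = 8
  1001 = 9
= 0x3389


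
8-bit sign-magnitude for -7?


Sign bit: 1 (negative)
Magnitude: 7 = 0000111
= 10000111


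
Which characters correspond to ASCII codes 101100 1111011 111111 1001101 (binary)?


Codes (binary): 101100 1111011 111111 1001101
Per-code ASCII lookup:
  101100 = 44  (special character) → ','
  1111011 = 123  (special character) → '{'
  111111 = 63  (special character) → '?'
  1001101 = 77  (range 65-90: uppercase, 77 - 65 = 12) → 'M'
= ',{?M'


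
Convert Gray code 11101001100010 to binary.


Gray code: 11101001100010
MSB stays the same: 1
Each subsequent bit = prev_binary XOR current_gray:
  B[1] = 1 XOR 1 = 0
  B[2] = 0 XOR 1 = 1
  B[3] = 1 XOR 0 = 1
  B[4] = 1 XOR 1 = 0
  B[5] = 0 XOR 0 = 0
  B[6] = 0 XOR 0 = 0
  B[7] = 0 XOR 1 = 1
  B[8] = 1 XOR 1 = 0
  B[9] = 0 XOR 0 = 0
  B[10] = 0 XOR 0 = 0
  B[11] = 0 XOR 0 = 0
  B[12] = 0 XOR 1 = 1
  B[13] = 1 XOR 0 = 1
= 10110001000011 (11331 decimal)


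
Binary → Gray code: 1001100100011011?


Binary: 1001100100011011
Gray code: G = B XOR (B >> 1)
B >> 1 = 0100110010001101
1001100100011011 XOR 0100110010001101:
  1 XOR 0 = 1
  0 XOR 1 = 1
  0 XOR 0 = 0
  1 XOR 0 = 1
  1 XOR 1 = 0
  0 XOR 1 = 1
  0 XOR 0 = 0
  1 XOR 0 = 1
  0 XOR 1 = 1
  0 XOR 0 = 0
  0 XOR 0 = 0
  1 XOR 0 = 1
  1 XOR 1 = 0
  0 XOR 1 = 1
  1 XOR 0 = 1
  1 XOR 1 = 0
= 1101010110010110


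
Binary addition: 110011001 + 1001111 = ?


Align and add column by column (LSB to MSB, carry propagating):
  0110011001
+ 0001001111
  ----------
  col 0: 1 + 1 + 0 (carry in) = 2 → bit 0, carry out 1
  col 1: 0 + 1 + 1 (carry in) = 2 → bit 0, carry out 1
  col 2: 0 + 1 + 1 (carry in) = 2 → bit 0, carry out 1
  col 3: 1 + 1 + 1 (carry in) = 3 → bit 1, carry out 1
  col 4: 1 + 0 + 1 (carry in) = 2 → bit 0, carry out 1
  col 5: 0 + 0 + 1 (carry in) = 1 → bit 1, carry out 0
  col 6: 0 + 1 + 0 (carry in) = 1 → bit 1, carry out 0
  col 7: 1 + 0 + 0 (carry in) = 1 → bit 1, carry out 0
  col 8: 1 + 0 + 0 (carry in) = 1 → bit 1, carry out 0
  col 9: 0 + 0 + 0 (carry in) = 0 → bit 0, carry out 0
Reading bits MSB→LSB: 0111101000
Strip leading zeros: 111101000
= 111101000


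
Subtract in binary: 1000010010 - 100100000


Align and subtract column by column (LSB to MSB, borrowing when needed):
  1000010010
- 0100100000
  ----------
  col 0: (0 - 0 borrow-in) - 0 → 0 - 0 = 0, borrow out 0
  col 1: (1 - 0 borrow-in) - 0 → 1 - 0 = 1, borrow out 0
  col 2: (0 - 0 borrow-in) - 0 → 0 - 0 = 0, borrow out 0
  col 3: (0 - 0 borrow-in) - 0 → 0 - 0 = 0, borrow out 0
  col 4: (1 - 0 borrow-in) - 0 → 1 - 0 = 1, borrow out 0
  col 5: (0 - 0 borrow-in) - 1 → borrow from next column: (0+2) - 1 = 1, borrow out 1
  col 6: (0 - 1 borrow-in) - 0 → borrow from next column: (-1+2) - 0 = 1, borrow out 1
  col 7: (0 - 1 borrow-in) - 0 → borrow from next column: (-1+2) - 0 = 1, borrow out 1
  col 8: (0 - 1 borrow-in) - 1 → borrow from next column: (-1+2) - 1 = 0, borrow out 1
  col 9: (1 - 1 borrow-in) - 0 → 0 - 0 = 0, borrow out 0
Reading bits MSB→LSB: 0011110010
Strip leading zeros: 11110010
= 11110010


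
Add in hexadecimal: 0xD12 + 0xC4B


Align and add column by column (LSB to MSB, each column mod 16 with carry):
  0D12
+ 0C4B
  ----
  col 0: 2(2) + B(11) + 0 (carry in) = 13 → D(13), carry out 0
  col 1: 1(1) + 4(4) + 0 (carry in) = 5 → 5(5), carry out 0
  col 2: D(13) + C(12) + 0 (carry in) = 25 → 9(9), carry out 1
  col 3: 0(0) + 0(0) + 1 (carry in) = 1 → 1(1), carry out 0
Reading digits MSB→LSB: 195D
Strip leading zeros: 195D
= 0x195D


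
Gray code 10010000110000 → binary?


Gray code: 10010000110000
MSB stays the same: 1
Each subsequent bit = prev_binary XOR current_gray:
  B[1] = 1 XOR 0 = 1
  B[2] = 1 XOR 0 = 1
  B[3] = 1 XOR 1 = 0
  B[4] = 0 XOR 0 = 0
  B[5] = 0 XOR 0 = 0
  B[6] = 0 XOR 0 = 0
  B[7] = 0 XOR 0 = 0
  B[8] = 0 XOR 1 = 1
  B[9] = 1 XOR 1 = 0
  B[10] = 0 XOR 0 = 0
  B[11] = 0 XOR 0 = 0
  B[12] = 0 XOR 0 = 0
  B[13] = 0 XOR 0 = 0
= 11100000100000 (14368 decimal)


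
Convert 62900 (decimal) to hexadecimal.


Divide by 16 repeatedly:
62900 ÷ 16 = 3931 remainder 4 (4)
3931 ÷ 16 = 245 remainder 11 (B)
245 ÷ 16 = 15 remainder 5 (5)
15 ÷ 16 = 0 remainder 15 (F)
Reading remainders bottom-up:
= 0xF5B4


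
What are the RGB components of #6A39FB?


Hex: #6A39FB
R = 6A₁₆ = 106
G = 39₁₆ = 57
B = FB₁₆ = 251
= RGB(106, 57, 251)


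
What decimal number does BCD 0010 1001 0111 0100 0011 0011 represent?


Each 4-bit group → digit:
  0010 → 2
  1001 → 9
  0111 → 7
  0100 → 4
  0011 → 3
  0011 → 3
= 297433


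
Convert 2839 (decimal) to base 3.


Divide by 3 repeatedly:
2839 ÷ 3 = 946 remainder 1
946 ÷ 3 = 315 remainder 1
315 ÷ 3 = 105 remainder 0
105 ÷ 3 = 35 remainder 0
35 ÷ 3 = 11 remainder 2
11 ÷ 3 = 3 remainder 2
3 ÷ 3 = 1 remainder 0
1 ÷ 3 = 0 remainder 1
Reading remainders bottom-up:
= 10220011


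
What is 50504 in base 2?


Divide by 2 repeatedly:
50504 ÷ 2 = 25252 remainder 0
25252 ÷ 2 = 12626 remainder 0
12626 ÷ 2 = 6313 remainder 0
6313 ÷ 2 = 3156 remainder 1
3156 ÷ 2 = 1578 remainder 0
1578 ÷ 2 = 789 remainder 0
789 ÷ 2 = 394 remainder 1
394 ÷ 2 = 197 remainder 0
197 ÷ 2 = 98 remainder 1
98 ÷ 2 = 49 remainder 0
49 ÷ 2 = 24 remainder 1
24 ÷ 2 = 12 remainder 0
12 ÷ 2 = 6 remainder 0
6 ÷ 2 = 3 remainder 0
3 ÷ 2 = 1 remainder 1
1 ÷ 2 = 0 remainder 1
Reading remainders bottom-up:
= 1100010101001000


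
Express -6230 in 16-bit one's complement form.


Original: 0001100001010110
Invert all bits:
  bit 0: 0 → 1
  bit 1: 0 → 1
  bit 2: 0 → 1
  bit 3: 1 → 0
  bit 4: 1 → 0
  bit 5: 0 → 1
  bit 6: 0 → 1
  bit 7: 0 → 1
  bit 8: 0 → 1
  bit 9: 1 → 0
  bit 10: 0 → 1
  bit 11: 1 → 0
  bit 12: 0 → 1
  bit 13: 1 → 0
  bit 14: 1 → 0
  bit 15: 0 → 1
= 1110011110101001


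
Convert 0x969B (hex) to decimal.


Positional values:
Position 0: B × 16^0 = 11 × 1 = 11
Position 1: 9 × 16^1 = 9 × 16 = 144
Position 2: 6 × 16^2 = 6 × 256 = 1536
Position 3: 9 × 16^3 = 9 × 4096 = 36864
Sum = 11 + 144 + 1536 + 36864
= 38555


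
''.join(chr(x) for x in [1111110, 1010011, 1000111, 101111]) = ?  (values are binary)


Codes (binary): 1111110 1010011 1000111 101111
Per-code ASCII lookup:
  1111110 = 126  (special character) → '~'
  1010011 = 83  (range 65-90: uppercase, 83 - 65 = 18) → 'S'
  1000111 = 71  (range 65-90: uppercase, 71 - 65 = 6) → 'G'
  101111 = 47  (special character) → '/'
= '~SG/'


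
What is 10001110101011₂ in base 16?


Group into 4-bit nibbles: 0010001110101011
  0010 = 2
  0011 = 3
  1010 = A
  1011 = B
= 0x23AB


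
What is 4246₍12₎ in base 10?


Positional values (base 12):
  6 × 12^0 = 6 × 1 = 6
  4 × 12^1 = 4 × 12 = 48
  2 × 12^2 = 2 × 144 = 288
  4 × 12^3 = 4 × 1728 = 6912
Sum = 6 + 48 + 288 + 6912
= 7254


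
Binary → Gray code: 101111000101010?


Binary: 101111000101010
Gray code: G = B XOR (B >> 1)
B >> 1 = 010111100010101
101111000101010 XOR 010111100010101:
  1 XOR 0 = 1
  0 XOR 1 = 1
  1 XOR 0 = 1
  1 XOR 1 = 0
  1 XOR 1 = 0
  1 XOR 1 = 0
  0 XOR 1 = 1
  0 XOR 0 = 0
  0 XOR 0 = 0
  1 XOR 0 = 1
  0 XOR 1 = 1
  1 XOR 0 = 1
  0 XOR 1 = 1
  1 XOR 0 = 1
  0 XOR 1 = 1
= 111000100111111


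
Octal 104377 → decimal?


Positional values:
Position 0: 7 × 8^0 = 7
Position 1: 7 × 8^1 = 56
Position 2: 3 × 8^2 = 192
Position 3: 4 × 8^3 = 2048
Position 4: 0 × 8^4 = 0
Position 5: 1 × 8^5 = 32768
Sum = 7 + 56 + 192 + 2048 + 0 + 32768
= 35071


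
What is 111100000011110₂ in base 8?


Group into 3-bit groups: 111100000011110
  111 = 7
  100 = 4
  000 = 0
  011 = 3
  110 = 6
= 0o74036


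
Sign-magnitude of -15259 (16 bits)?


Sign bit: 1 (negative)
Magnitude: 15259 = 011101110011011
= 1011101110011011


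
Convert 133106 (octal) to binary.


Each octal digit → 3 binary bits:
  1 = 001
  3 = 011
  3 = 011
  1 = 001
  0 = 000
  6 = 110
Concatenate: 001 011 011 001 000 110
= 001011011001000110


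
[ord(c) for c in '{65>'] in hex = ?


String: '{65>'  (4 characters)
Per-character ASCII lookup:
  '{': special character: '{' = 123 → 0x7B
  '6': digits start at 48: '6' = 48 + 6 = 54 → 0x36
  '5': digits start at 48: '5' = 48 + 5 = 53 → 0x35
  '>': special character: '>' = 62 → 0x3E
= 0x7B 0x36 0x35 0x3E


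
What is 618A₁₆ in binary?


Each hex digit → 4 binary bits:
  6 = 0110
  1 = 0001
  8 = 1000
  A = 1010
Concatenate: 0110 0001 1000 1010
= 0110000110001010


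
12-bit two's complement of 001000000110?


Original: 001000000110
Step 1 - Invert all bits: 110111111001
Step 2 - Add 1: 110111111001 + 1
= 110111111010 (represents -518)


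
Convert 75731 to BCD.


Each digit → 4-bit binary:
  7 → 0111
  5 → 0101
  7 → 0111
  3 → 0011
  1 → 0001
= 0111 0101 0111 0011 0001


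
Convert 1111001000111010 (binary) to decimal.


Positional values:
Bit 1: 1 × 2^1 = 2
Bit 3: 1 × 2^3 = 8
Bit 4: 1 × 2^4 = 16
Bit 5: 1 × 2^5 = 32
Bit 9: 1 × 2^9 = 512
Bit 12: 1 × 2^12 = 4096
Bit 13: 1 × 2^13 = 8192
Bit 14: 1 × 2^14 = 16384
Bit 15: 1 × 2^15 = 32768
Sum = 2 + 8 + 16 + 32 + 512 + 4096 + 8192 + 16384 + 32768
= 62010


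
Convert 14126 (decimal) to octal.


Divide by 8 repeatedly:
14126 ÷ 8 = 1765 remainder 6
1765 ÷ 8 = 220 remainder 5
220 ÷ 8 = 27 remainder 4
27 ÷ 8 = 3 remainder 3
3 ÷ 8 = 0 remainder 3
Reading remainders bottom-up:
= 0o33456


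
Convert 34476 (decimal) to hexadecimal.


Divide by 16 repeatedly:
34476 ÷ 16 = 2154 remainder 12 (C)
2154 ÷ 16 = 134 remainder 10 (A)
134 ÷ 16 = 8 remainder 6 (6)
8 ÷ 16 = 0 remainder 8 (8)
Reading remainders bottom-up:
= 0x86AC


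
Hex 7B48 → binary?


Each hex digit → 4 binary bits:
  7 = 0111
  B = 1011
  4 = 0100
  8 = 1000
Concatenate: 0111 1011 0100 1000
= 0111101101001000


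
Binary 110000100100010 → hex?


Group into 4-bit nibbles: 0110000100100010
  0110 = 6
  0001 = 1
  0010 = 2
  0010 = 2
= 0x6122


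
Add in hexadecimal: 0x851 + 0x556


Align and add column by column (LSB to MSB, each column mod 16 with carry):
  0851
+ 0556
  ----
  col 0: 1(1) + 6(6) + 0 (carry in) = 7 → 7(7), carry out 0
  col 1: 5(5) + 5(5) + 0 (carry in) = 10 → A(10), carry out 0
  col 2: 8(8) + 5(5) + 0 (carry in) = 13 → D(13), carry out 0
  col 3: 0(0) + 0(0) + 0 (carry in) = 0 → 0(0), carry out 0
Reading digits MSB→LSB: 0DA7
Strip leading zeros: DA7
= 0xDA7


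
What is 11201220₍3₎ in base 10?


Positional values (base 3):
  0 × 3^0 = 0 × 1 = 0
  2 × 3^1 = 2 × 3 = 6
  2 × 3^2 = 2 × 9 = 18
  1 × 3^3 = 1 × 27 = 27
  0 × 3^4 = 0 × 81 = 0
  2 × 3^5 = 2 × 243 = 486
  1 × 3^6 = 1 × 729 = 729
  1 × 3^7 = 1 × 2187 = 2187
Sum = 0 + 6 + 18 + 27 + 0 + 486 + 729 + 2187
= 3453


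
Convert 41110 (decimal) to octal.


Divide by 8 repeatedly:
41110 ÷ 8 = 5138 remainder 6
5138 ÷ 8 = 642 remainder 2
642 ÷ 8 = 80 remainder 2
80 ÷ 8 = 10 remainder 0
10 ÷ 8 = 1 remainder 2
1 ÷ 8 = 0 remainder 1
Reading remainders bottom-up:
= 0o120226


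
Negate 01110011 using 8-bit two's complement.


Original: 01110011
Step 1 - Invert all bits: 10001100
Step 2 - Add 1: 10001100 + 1
= 10001101 (represents -115)


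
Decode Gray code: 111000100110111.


Gray code: 111000100110111
MSB stays the same: 1
Each subsequent bit = prev_binary XOR current_gray:
  B[1] = 1 XOR 1 = 0
  B[2] = 0 XOR 1 = 1
  B[3] = 1 XOR 0 = 1
  B[4] = 1 XOR 0 = 1
  B[5] = 1 XOR 0 = 1
  B[6] = 1 XOR 1 = 0
  B[7] = 0 XOR 0 = 0
  B[8] = 0 XOR 0 = 0
  B[9] = 0 XOR 1 = 1
  B[10] = 1 XOR 1 = 0
  B[11] = 0 XOR 0 = 0
  B[12] = 0 XOR 1 = 1
  B[13] = 1 XOR 1 = 0
  B[14] = 0 XOR 1 = 1
= 101111000100101 (24101 decimal)


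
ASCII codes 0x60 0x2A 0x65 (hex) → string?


Codes (hex): 0x60 0x2A 0x65
Per-code ASCII lookup:
  0x60 = 96  (special character) → '`'
  0x2A = 42  (special character) → '*'
  0x65 = 101  (range 97-122: lowercase, 101 - 97 = 4) → 'e'
= '`*e'


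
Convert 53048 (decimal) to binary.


Divide by 2 repeatedly:
53048 ÷ 2 = 26524 remainder 0
26524 ÷ 2 = 13262 remainder 0
13262 ÷ 2 = 6631 remainder 0
6631 ÷ 2 = 3315 remainder 1
3315 ÷ 2 = 1657 remainder 1
1657 ÷ 2 = 828 remainder 1
828 ÷ 2 = 414 remainder 0
414 ÷ 2 = 207 remainder 0
207 ÷ 2 = 103 remainder 1
103 ÷ 2 = 51 remainder 1
51 ÷ 2 = 25 remainder 1
25 ÷ 2 = 12 remainder 1
12 ÷ 2 = 6 remainder 0
6 ÷ 2 = 3 remainder 0
3 ÷ 2 = 1 remainder 1
1 ÷ 2 = 0 remainder 1
Reading remainders bottom-up:
= 1100111100111000


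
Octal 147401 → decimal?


Positional values:
Position 0: 1 × 8^0 = 1
Position 1: 0 × 8^1 = 0
Position 2: 4 × 8^2 = 256
Position 3: 7 × 8^3 = 3584
Position 4: 4 × 8^4 = 16384
Position 5: 1 × 8^5 = 32768
Sum = 1 + 0 + 256 + 3584 + 16384 + 32768
= 52993


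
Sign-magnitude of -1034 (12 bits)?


Sign bit: 1 (negative)
Magnitude: 1034 = 10000001010
= 110000001010


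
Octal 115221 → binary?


Each octal digit → 3 binary bits:
  1 = 001
  1 = 001
  5 = 101
  2 = 010
  2 = 010
  1 = 001
Concatenate: 001 001 101 010 010 001
= 001001101010010001


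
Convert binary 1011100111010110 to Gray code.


Binary: 1011100111010110
Gray code: G = B XOR (B >> 1)
B >> 1 = 0101110011101011
1011100111010110 XOR 0101110011101011:
  1 XOR 0 = 1
  0 XOR 1 = 1
  1 XOR 0 = 1
  1 XOR 1 = 0
  1 XOR 1 = 0
  0 XOR 1 = 1
  0 XOR 0 = 0
  1 XOR 0 = 1
  1 XOR 1 = 0
  1 XOR 1 = 0
  0 XOR 1 = 1
  1 XOR 0 = 1
  0 XOR 1 = 1
  1 XOR 0 = 1
  1 XOR 1 = 0
  0 XOR 1 = 1
= 1110010100111101


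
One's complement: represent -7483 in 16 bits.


Original: 0001110100111011
Invert all bits:
  bit 0: 0 → 1
  bit 1: 0 → 1
  bit 2: 0 → 1
  bit 3: 1 → 0
  bit 4: 1 → 0
  bit 5: 1 → 0
  bit 6: 0 → 1
  bit 7: 1 → 0
  bit 8: 0 → 1
  bit 9: 0 → 1
  bit 10: 1 → 0
  bit 11: 1 → 0
  bit 12: 1 → 0
  bit 13: 0 → 1
  bit 14: 1 → 0
  bit 15: 1 → 0
= 1110001011000100


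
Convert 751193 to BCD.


Each digit → 4-bit binary:
  7 → 0111
  5 → 0101
  1 → 0001
  1 → 0001
  9 → 1001
  3 → 0011
= 0111 0101 0001 0001 1001 0011


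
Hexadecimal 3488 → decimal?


Positional values:
Position 0: 8 × 16^0 = 8 × 1 = 8
Position 1: 8 × 16^1 = 8 × 16 = 128
Position 2: 4 × 16^2 = 4 × 256 = 1024
Position 3: 3 × 16^3 = 3 × 4096 = 12288
Sum = 8 + 128 + 1024 + 12288
= 13448


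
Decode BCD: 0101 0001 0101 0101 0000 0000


Each 4-bit group → digit:
  0101 → 5
  0001 → 1
  0101 → 5
  0101 → 5
  0000 → 0
  0000 → 0
= 515500


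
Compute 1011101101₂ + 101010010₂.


Align and add column by column (LSB to MSB, carry propagating):
  01011101101
+ 00101010010
  -----------
  col 0: 1 + 0 + 0 (carry in) = 1 → bit 1, carry out 0
  col 1: 0 + 1 + 0 (carry in) = 1 → bit 1, carry out 0
  col 2: 1 + 0 + 0 (carry in) = 1 → bit 1, carry out 0
  col 3: 1 + 0 + 0 (carry in) = 1 → bit 1, carry out 0
  col 4: 0 + 1 + 0 (carry in) = 1 → bit 1, carry out 0
  col 5: 1 + 0 + 0 (carry in) = 1 → bit 1, carry out 0
  col 6: 1 + 1 + 0 (carry in) = 2 → bit 0, carry out 1
  col 7: 1 + 0 + 1 (carry in) = 2 → bit 0, carry out 1
  col 8: 0 + 1 + 1 (carry in) = 2 → bit 0, carry out 1
  col 9: 1 + 0 + 1 (carry in) = 2 → bit 0, carry out 1
  col 10: 0 + 0 + 1 (carry in) = 1 → bit 1, carry out 0
Reading bits MSB→LSB: 10000111111
Strip leading zeros: 10000111111
= 10000111111


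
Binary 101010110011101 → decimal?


Positional values:
Bit 0: 1 × 2^0 = 1
Bit 2: 1 × 2^2 = 4
Bit 3: 1 × 2^3 = 8
Bit 4: 1 × 2^4 = 16
Bit 7: 1 × 2^7 = 128
Bit 8: 1 × 2^8 = 256
Bit 10: 1 × 2^10 = 1024
Bit 12: 1 × 2^12 = 4096
Bit 14: 1 × 2^14 = 16384
Sum = 1 + 4 + 8 + 16 + 128 + 256 + 1024 + 4096 + 16384
= 21917


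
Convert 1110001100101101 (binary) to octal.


Group into 3-bit groups: 001110001100101101
  001 = 1
  110 = 6
  001 = 1
  100 = 4
  101 = 5
  101 = 5
= 0o161455


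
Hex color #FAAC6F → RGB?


Hex: #FAAC6F
R = FA₁₆ = 250
G = AC₁₆ = 172
B = 6F₁₆ = 111
= RGB(250, 172, 111)


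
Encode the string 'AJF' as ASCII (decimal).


String: 'AJF'  (3 characters)
Per-character ASCII lookup:
  'A': uppercase starts at 65: 'A' = 65 + 0 = 65
  'J': uppercase starts at 65: 'J' = 65 + 9 = 74
  'F': uppercase starts at 65: 'F' = 65 + 5 = 70
= 65 74 70


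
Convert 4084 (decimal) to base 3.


Divide by 3 repeatedly:
4084 ÷ 3 = 1361 remainder 1
1361 ÷ 3 = 453 remainder 2
453 ÷ 3 = 151 remainder 0
151 ÷ 3 = 50 remainder 1
50 ÷ 3 = 16 remainder 2
16 ÷ 3 = 5 remainder 1
5 ÷ 3 = 1 remainder 2
1 ÷ 3 = 0 remainder 1
Reading remainders bottom-up:
= 12121021


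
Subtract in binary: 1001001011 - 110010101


Align and subtract column by column (LSB to MSB, borrowing when needed):
  1001001011
- 0110010101
  ----------
  col 0: (1 - 0 borrow-in) - 1 → 1 - 1 = 0, borrow out 0
  col 1: (1 - 0 borrow-in) - 0 → 1 - 0 = 1, borrow out 0
  col 2: (0 - 0 borrow-in) - 1 → borrow from next column: (0+2) - 1 = 1, borrow out 1
  col 3: (1 - 1 borrow-in) - 0 → 0 - 0 = 0, borrow out 0
  col 4: (0 - 0 borrow-in) - 1 → borrow from next column: (0+2) - 1 = 1, borrow out 1
  col 5: (0 - 1 borrow-in) - 0 → borrow from next column: (-1+2) - 0 = 1, borrow out 1
  col 6: (1 - 1 borrow-in) - 0 → 0 - 0 = 0, borrow out 0
  col 7: (0 - 0 borrow-in) - 1 → borrow from next column: (0+2) - 1 = 1, borrow out 1
  col 8: (0 - 1 borrow-in) - 1 → borrow from next column: (-1+2) - 1 = 0, borrow out 1
  col 9: (1 - 1 borrow-in) - 0 → 0 - 0 = 0, borrow out 0
Reading bits MSB→LSB: 0010110110
Strip leading zeros: 10110110
= 10110110


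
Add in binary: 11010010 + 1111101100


Align and add column by column (LSB to MSB, carry propagating):
  00011010010
+ 01111101100
  -----------
  col 0: 0 + 0 + 0 (carry in) = 0 → bit 0, carry out 0
  col 1: 1 + 0 + 0 (carry in) = 1 → bit 1, carry out 0
  col 2: 0 + 1 + 0 (carry in) = 1 → bit 1, carry out 0
  col 3: 0 + 1 + 0 (carry in) = 1 → bit 1, carry out 0
  col 4: 1 + 0 + 0 (carry in) = 1 → bit 1, carry out 0
  col 5: 0 + 1 + 0 (carry in) = 1 → bit 1, carry out 0
  col 6: 1 + 1 + 0 (carry in) = 2 → bit 0, carry out 1
  col 7: 1 + 1 + 1 (carry in) = 3 → bit 1, carry out 1
  col 8: 0 + 1 + 1 (carry in) = 2 → bit 0, carry out 1
  col 9: 0 + 1 + 1 (carry in) = 2 → bit 0, carry out 1
  col 10: 0 + 0 + 1 (carry in) = 1 → bit 1, carry out 0
Reading bits MSB→LSB: 10010111110
Strip leading zeros: 10010111110
= 10010111110
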